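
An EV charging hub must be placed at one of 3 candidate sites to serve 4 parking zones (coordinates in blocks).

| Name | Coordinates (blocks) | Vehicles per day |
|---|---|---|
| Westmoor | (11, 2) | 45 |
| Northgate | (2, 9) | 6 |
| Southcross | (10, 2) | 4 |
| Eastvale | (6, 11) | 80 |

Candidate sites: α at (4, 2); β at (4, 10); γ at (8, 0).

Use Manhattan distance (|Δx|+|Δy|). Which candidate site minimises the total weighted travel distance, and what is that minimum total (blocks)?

β, total 989 blocks

Total weighted distance at each candidate:
  α (4, 2): total = 1273
  β (4, 10): total = 989
  γ (8, 0): total = 1371
Minimum is at β with total 989 blocks.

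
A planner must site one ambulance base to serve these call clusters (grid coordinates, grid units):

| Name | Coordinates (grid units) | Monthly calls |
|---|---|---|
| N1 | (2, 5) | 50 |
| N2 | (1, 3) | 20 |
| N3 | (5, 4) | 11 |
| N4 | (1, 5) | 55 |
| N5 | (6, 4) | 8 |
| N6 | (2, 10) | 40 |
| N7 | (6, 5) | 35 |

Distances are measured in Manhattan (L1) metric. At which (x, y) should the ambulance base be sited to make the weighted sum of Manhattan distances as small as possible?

Manhattan distance separates: Σwᵢ(|x−xᵢ|+|y−yᵢ|) = Σwᵢ|x−xᵢ| + Σwᵢ|y−yᵢ|, so x and y are optimised independently as 1-D weighted medians.
Total weight W = 219; half = 109.5.
x-coordinate, sorted with cumulative weight:
  x=1 (N2, w=20) cum 20
  x=1 (N4, w=55) cum 75
  x=2 (N1, w=50) cum 125  ← median
  x=2 (N6, w=40) cum 165
  x=5 (N3, w=11) cum 176
  x=6 (N5, w=8) cum 184
  x=6 (N7, w=35) cum 219
⇒ x* = 2
y-coordinate, sorted with cumulative weight:
  y=3 (N2, w=20) cum 20
  y=4 (N3, w=11) cum 31
  y=4 (N5, w=8) cum 39
  y=5 (N1, w=50) cum 89
  y=5 (N4, w=55) cum 144  ← median
  y=5 (N7, w=35) cum 179
  y=10 (N6, w=40) cum 219
⇒ y* = 5

(2, 5)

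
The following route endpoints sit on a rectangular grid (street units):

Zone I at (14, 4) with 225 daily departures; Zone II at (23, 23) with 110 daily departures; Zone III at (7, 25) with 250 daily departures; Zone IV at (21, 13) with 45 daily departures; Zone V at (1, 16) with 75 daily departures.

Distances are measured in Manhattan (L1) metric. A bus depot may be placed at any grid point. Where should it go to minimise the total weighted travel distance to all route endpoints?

(14, 23)

Manhattan distance separates: Σwᵢ(|x−xᵢ|+|y−yᵢ|) = Σwᵢ|x−xᵢ| + Σwᵢ|y−yᵢ|, so x and y are optimised independently as 1-D weighted medians.
Total weight W = 705; half = 352.5.
x-coordinate, sorted with cumulative weight:
  x=1 (Zone V, w=75) cum 75
  x=7 (Zone III, w=250) cum 325
  x=14 (Zone I, w=225) cum 550  ← median
  x=21 (Zone IV, w=45) cum 595
  x=23 (Zone II, w=110) cum 705
⇒ x* = 14
y-coordinate, sorted with cumulative weight:
  y=4 (Zone I, w=225) cum 225
  y=13 (Zone IV, w=45) cum 270
  y=16 (Zone V, w=75) cum 345
  y=23 (Zone II, w=110) cum 455  ← median
  y=25 (Zone III, w=250) cum 705
⇒ y* = 23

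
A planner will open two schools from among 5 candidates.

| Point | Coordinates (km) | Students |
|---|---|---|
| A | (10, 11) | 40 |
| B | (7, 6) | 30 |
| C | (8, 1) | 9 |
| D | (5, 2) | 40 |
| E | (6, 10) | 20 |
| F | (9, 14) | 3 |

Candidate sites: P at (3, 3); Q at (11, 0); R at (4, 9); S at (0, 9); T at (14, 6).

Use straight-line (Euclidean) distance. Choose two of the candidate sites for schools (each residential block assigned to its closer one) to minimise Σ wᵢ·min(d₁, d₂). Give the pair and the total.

{P, R}, total 584.1

Evaluate every pair (each demand assigned to the nearer of the two):
  {P, R}: total = 584.1
  {P, T}: total = 724.7
  {Q, R}: total = 727.6
  {R, T}: total = 799.3
  {R, S}: total = 809.5
  {P, S}: total = 848.4
  {P, Q}: total = 883.0
  {Q, T}: total = 954.8
  {S, T}: total = 1030.5
  {Q, S}: total = 1058.2
Best pair: {P, R} with total 584.1.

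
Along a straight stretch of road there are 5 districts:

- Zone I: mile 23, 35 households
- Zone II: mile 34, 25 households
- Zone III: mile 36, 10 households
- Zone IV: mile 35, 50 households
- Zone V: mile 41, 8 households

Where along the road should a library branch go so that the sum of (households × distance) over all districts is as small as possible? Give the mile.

x = 35

For a sum of weighted absolute distances on a line, the optimum is the weighted median (not the mean). Total weight W = 128; half-weight = 64.
Sort by position and accumulate weight:
  mile 23 (Zone I, w=35) → cum 35
  mile 34 (Zone II, w=25) → cum 60
  mile 35 (Zone IV, w=50) → cum 110  ≥ 64 → median here
  mile 36 (Zone III, w=10) → cum 120
  mile 41 (Zone V, w=8) → cum 128
Optimal location: mile 35.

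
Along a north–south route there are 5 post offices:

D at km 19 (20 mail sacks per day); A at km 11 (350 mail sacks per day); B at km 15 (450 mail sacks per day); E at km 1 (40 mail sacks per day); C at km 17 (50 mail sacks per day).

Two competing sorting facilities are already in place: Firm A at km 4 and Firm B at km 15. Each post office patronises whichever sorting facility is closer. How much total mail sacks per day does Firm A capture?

The indifferent point is the midpoint (4+15)/2 = 9.5; post offices left of it (closer to Firm A at 4) go to Firm A, those right go to Firm B.
  E at 1 (w=40) → Firm A
  A at 11 (w=350) → Firm B
  B at 15 (w=450) → Firm B
  C at 17 (w=50) → Firm B
  D at 19 (w=20) → Firm B
Firm A captures 40; Firm B captures 870.

40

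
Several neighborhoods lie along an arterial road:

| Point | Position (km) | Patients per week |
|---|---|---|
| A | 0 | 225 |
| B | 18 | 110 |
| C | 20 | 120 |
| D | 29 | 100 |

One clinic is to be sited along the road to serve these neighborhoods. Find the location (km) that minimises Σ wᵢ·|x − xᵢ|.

x = 18

For a sum of weighted absolute distances on a line, the optimum is the weighted median (not the mean). Total weight W = 555; half-weight = 277.5.
Sort by position and accumulate weight:
  km 0 (A, w=225) → cum 225
  km 18 (B, w=110) → cum 335  ≥ 277.5 → median here
  km 20 (C, w=120) → cum 455
  km 29 (D, w=100) → cum 555
Optimal location: km 18.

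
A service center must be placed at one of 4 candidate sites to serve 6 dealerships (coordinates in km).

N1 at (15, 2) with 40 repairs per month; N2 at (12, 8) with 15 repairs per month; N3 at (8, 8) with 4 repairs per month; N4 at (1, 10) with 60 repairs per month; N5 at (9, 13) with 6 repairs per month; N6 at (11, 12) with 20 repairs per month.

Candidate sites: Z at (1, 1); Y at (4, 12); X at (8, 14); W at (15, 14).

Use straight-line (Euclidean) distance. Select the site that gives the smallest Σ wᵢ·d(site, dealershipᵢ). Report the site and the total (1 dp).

Y, total 1138.4 km

Total weighted distance at each candidate:
  Z (1, 1): total = 1720.5
  Y (4, 12): total = 1138.4
  X (8, 14): total = 1252.2
  W (15, 14): total = 1617.1
Minimum is at Y with total 1138.4 km.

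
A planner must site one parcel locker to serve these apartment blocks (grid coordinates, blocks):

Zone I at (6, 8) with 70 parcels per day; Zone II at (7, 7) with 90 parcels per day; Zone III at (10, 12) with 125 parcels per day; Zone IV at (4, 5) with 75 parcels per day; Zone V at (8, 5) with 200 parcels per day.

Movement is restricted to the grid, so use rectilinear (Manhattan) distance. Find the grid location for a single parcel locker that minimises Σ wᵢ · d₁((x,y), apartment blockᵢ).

(8, 7)

Manhattan distance separates: Σwᵢ(|x−xᵢ|+|y−yᵢ|) = Σwᵢ|x−xᵢ| + Σwᵢ|y−yᵢ|, so x and y are optimised independently as 1-D weighted medians.
Total weight W = 560; half = 280.
x-coordinate, sorted with cumulative weight:
  x=4 (Zone IV, w=75) cum 75
  x=6 (Zone I, w=70) cum 145
  x=7 (Zone II, w=90) cum 235
  x=8 (Zone V, w=200) cum 435  ← median
  x=10 (Zone III, w=125) cum 560
⇒ x* = 8
y-coordinate, sorted with cumulative weight:
  y=5 (Zone IV, w=75) cum 75
  y=5 (Zone V, w=200) cum 275
  y=7 (Zone II, w=90) cum 365  ← median
  y=8 (Zone I, w=70) cum 435
  y=12 (Zone III, w=125) cum 560
⇒ y* = 7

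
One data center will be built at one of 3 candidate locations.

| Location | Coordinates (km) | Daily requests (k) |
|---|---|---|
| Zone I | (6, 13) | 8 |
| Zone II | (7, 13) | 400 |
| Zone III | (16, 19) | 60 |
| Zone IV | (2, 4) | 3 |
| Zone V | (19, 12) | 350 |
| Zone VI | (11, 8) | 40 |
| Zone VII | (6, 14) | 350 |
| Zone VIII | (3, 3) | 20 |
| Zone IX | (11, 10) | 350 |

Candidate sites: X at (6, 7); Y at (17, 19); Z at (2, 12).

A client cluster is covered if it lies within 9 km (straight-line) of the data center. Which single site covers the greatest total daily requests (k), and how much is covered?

Coverage radius r = 9 km; a point is covered iff (Δx)²+(Δy)² ≤ 9² = 81.
  X (6, 7): covers {Zone I, Zone II, Zone IV, Zone VI, Zone VII, Zone VIII, Zone IX} → 1171
  Y (17, 19): covers {Zone III, Zone V} → 410
  Z (2, 12): covers {Zone I, Zone II, Zone IV, Zone VII} → 761
Maximum coverage at X: 1171 daily requests (k).

X, covering 1171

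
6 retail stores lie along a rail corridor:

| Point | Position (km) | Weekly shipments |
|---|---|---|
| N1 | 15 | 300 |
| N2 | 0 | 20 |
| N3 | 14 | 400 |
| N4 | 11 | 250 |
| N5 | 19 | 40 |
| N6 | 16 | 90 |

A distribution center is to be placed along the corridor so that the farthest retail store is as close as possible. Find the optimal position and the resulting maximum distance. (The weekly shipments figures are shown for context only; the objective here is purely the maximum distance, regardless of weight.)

location 9.5, max distance 9.5

The 1-center on a line is the midpoint of the two extreme points: leftmost at 0, rightmost at 19.
Optimal location = (0 + 19)/2 = 9.5; maximum distance = (19 − 0)/2 = 9.5.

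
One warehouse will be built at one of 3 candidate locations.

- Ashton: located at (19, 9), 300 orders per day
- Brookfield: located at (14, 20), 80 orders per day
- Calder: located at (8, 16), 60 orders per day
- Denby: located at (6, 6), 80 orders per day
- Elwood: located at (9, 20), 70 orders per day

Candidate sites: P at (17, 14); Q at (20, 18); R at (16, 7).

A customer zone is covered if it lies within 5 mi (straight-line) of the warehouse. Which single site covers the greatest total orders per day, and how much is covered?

R, covering 300

Coverage radius r = 5 mi; a point is covered iff (Δx)²+(Δy)² ≤ 5² = 25.
  P (17, 14): covers {none} → 0
  Q (20, 18): covers {none} → 0
  R (16, 7): covers {Ashton} → 300
Maximum coverage at R: 300 orders per day.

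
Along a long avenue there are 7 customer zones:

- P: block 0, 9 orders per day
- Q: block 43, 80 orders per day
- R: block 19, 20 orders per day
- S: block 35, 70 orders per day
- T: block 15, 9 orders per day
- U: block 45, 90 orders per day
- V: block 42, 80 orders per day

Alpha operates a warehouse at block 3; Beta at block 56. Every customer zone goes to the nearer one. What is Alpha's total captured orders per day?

38

The indifferent point is the midpoint (3+56)/2 = 29.5; customer zones left of it (closer to Alpha at 3) go to Alpha, those right go to Beta.
  P at 0 (w=9) → Alpha
  T at 15 (w=9) → Alpha
  R at 19 (w=20) → Alpha
  S at 35 (w=70) → Beta
  V at 42 (w=80) → Beta
  Q at 43 (w=80) → Beta
  U at 45 (w=90) → Beta
Alpha captures 38; Beta captures 320.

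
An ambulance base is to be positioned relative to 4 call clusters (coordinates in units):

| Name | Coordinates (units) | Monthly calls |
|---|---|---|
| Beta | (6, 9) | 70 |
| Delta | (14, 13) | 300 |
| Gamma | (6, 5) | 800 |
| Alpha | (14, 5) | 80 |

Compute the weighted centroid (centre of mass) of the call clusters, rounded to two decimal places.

(8.43, 7.14)

The minimiser of Σwᵢ‖p−pᵢ‖² is the weighted centroid p* = (Σwᵢpᵢ)/(Σwᵢ).
Σwᵢ = 1250.
Σwᵢxᵢ = 70·6 + 300·14 + 800·6 + 80·14 = 10540.
Σwᵢyᵢ = 70·9 + 300·13 + 800·5 + 80·5 = 8930.
x* = 10540/1250 = 8.43, y* = 8930/1250 = 7.14.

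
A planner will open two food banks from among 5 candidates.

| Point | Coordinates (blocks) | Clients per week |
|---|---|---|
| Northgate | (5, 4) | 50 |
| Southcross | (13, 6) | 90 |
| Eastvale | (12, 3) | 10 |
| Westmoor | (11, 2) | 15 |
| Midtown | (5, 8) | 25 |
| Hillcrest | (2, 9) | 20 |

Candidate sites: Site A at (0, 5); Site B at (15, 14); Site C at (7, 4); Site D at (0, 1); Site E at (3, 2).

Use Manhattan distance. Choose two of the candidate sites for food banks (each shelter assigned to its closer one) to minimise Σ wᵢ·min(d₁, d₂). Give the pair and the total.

Evaluate every pair (each demand assigned to the nearer of the two):
  {Site A, Site C}: total = 1240
  {Site C, Site E}: total = 1280
  {Site B, Site C}: total = 1320
  {Site C, Site D}: total = 1320
  {Site B, Site E}: total = 1680
  {Site A, Site B}: total = 1870
  {Site A, Site E}: total = 2000
  {Site D, Site E}: total = 2040
  {Site B, Site D}: total = 2120
  {Site A, Site D}: total = 2200
Best pair: {Site A, Site C} with total 1240.

{Site A, Site C}, total 1240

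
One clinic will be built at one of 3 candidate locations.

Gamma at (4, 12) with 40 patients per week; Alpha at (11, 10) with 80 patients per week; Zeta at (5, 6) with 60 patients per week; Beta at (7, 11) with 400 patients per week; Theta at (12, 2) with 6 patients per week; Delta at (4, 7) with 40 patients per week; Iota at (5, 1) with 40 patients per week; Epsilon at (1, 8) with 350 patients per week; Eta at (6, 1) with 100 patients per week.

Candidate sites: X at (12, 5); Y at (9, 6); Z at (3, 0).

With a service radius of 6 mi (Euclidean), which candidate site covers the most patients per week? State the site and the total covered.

Coverage radius r = 6 mi; a point is covered iff (Δx)²+(Δy)² ≤ 6² = 36.
  X (12, 5): covers {Alpha, Theta} → 86
  Y (9, 6): covers {Alpha, Zeta, Beta, Theta, Delta, Eta} → 686
  Z (3, 0): covers {Iota, Eta} → 140
Maximum coverage at Y: 686 patients per week.

Y, covering 686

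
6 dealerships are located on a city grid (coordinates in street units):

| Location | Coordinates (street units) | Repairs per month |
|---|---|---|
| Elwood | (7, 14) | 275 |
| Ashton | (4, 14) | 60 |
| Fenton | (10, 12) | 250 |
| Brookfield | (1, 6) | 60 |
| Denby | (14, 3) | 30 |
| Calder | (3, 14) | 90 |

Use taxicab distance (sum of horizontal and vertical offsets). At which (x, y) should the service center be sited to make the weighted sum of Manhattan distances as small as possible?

Manhattan distance separates: Σwᵢ(|x−xᵢ|+|y−yᵢ|) = Σwᵢ|x−xᵢ| + Σwᵢ|y−yᵢ|, so x and y are optimised independently as 1-D weighted medians.
Total weight W = 765; half = 382.5.
x-coordinate, sorted with cumulative weight:
  x=1 (Brookfield, w=60) cum 60
  x=3 (Calder, w=90) cum 150
  x=4 (Ashton, w=60) cum 210
  x=7 (Elwood, w=275) cum 485  ← median
  x=10 (Fenton, w=250) cum 735
  x=14 (Denby, w=30) cum 765
⇒ x* = 7
y-coordinate, sorted with cumulative weight:
  y=3 (Denby, w=30) cum 30
  y=6 (Brookfield, w=60) cum 90
  y=12 (Fenton, w=250) cum 340
  y=14 (Elwood, w=275) cum 615  ← median
  y=14 (Ashton, w=60) cum 675
  y=14 (Calder, w=90) cum 765
⇒ y* = 14

(7, 14)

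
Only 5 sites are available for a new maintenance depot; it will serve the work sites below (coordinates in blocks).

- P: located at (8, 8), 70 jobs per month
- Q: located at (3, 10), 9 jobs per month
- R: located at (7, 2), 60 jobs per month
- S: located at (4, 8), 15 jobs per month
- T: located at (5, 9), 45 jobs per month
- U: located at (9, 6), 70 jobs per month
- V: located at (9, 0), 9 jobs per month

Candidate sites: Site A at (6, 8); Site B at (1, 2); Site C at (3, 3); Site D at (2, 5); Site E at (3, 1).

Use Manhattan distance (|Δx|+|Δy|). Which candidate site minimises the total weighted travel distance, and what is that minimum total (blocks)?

Total weighted distance at each candidate:
  Site A (6, 8): total = 1174
  Site B (1, 2): total = 2920
  Site C (3, 3): total = 2224
  Site D (2, 5): total = 2222
  Site E (3, 1): total = 2624
Minimum is at Site A with total 1174 blocks.

Site A, total 1174 blocks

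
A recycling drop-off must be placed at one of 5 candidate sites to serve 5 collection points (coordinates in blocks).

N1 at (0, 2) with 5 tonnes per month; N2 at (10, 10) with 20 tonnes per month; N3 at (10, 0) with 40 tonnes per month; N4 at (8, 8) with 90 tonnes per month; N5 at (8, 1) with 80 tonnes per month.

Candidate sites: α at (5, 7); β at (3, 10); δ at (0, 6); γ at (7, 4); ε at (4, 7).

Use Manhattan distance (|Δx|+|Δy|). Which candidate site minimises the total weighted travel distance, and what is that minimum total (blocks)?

Total weighted distance at each candidate:
  α (5, 7): total = 1770
  β (3, 10): total = 2625
  δ (0, 6): total = 2880
  γ (7, 4): total = 1275
  ε (4, 7): total = 1995
Minimum is at γ with total 1275 blocks.

γ, total 1275 blocks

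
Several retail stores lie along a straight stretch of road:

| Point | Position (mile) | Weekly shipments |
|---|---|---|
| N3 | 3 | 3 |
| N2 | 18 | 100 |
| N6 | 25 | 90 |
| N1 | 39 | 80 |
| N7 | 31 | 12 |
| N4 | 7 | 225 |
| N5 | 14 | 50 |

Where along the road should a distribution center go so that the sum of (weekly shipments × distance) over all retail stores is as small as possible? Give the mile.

For a sum of weighted absolute distances on a line, the optimum is the weighted median (not the mean). Total weight W = 560; half-weight = 280.
Sort by position and accumulate weight:
  mile 3 (N3, w=3) → cum 3
  mile 7 (N4, w=225) → cum 228
  mile 14 (N5, w=50) → cum 278
  mile 18 (N2, w=100) → cum 378  ≥ 280 → median here
  mile 25 (N6, w=90) → cum 468
  mile 31 (N7, w=12) → cum 480
  mile 39 (N1, w=80) → cum 560
Optimal location: mile 18.

x = 18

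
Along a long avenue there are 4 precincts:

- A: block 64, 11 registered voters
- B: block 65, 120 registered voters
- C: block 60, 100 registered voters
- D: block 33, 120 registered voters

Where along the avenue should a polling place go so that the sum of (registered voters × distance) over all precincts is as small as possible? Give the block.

x = 60

For a sum of weighted absolute distances on a line, the optimum is the weighted median (not the mean). Total weight W = 351; half-weight = 175.5.
Sort by position and accumulate weight:
  block 33 (D, w=120) → cum 120
  block 60 (C, w=100) → cum 220  ≥ 175.5 → median here
  block 64 (A, w=11) → cum 231
  block 65 (B, w=120) → cum 351
Optimal location: block 60.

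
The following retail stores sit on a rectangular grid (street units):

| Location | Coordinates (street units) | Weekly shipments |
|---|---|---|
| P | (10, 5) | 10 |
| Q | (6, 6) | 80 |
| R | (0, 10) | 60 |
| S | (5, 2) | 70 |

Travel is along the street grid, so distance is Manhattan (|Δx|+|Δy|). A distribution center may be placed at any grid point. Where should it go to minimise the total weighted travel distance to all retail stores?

(5, 6)

Manhattan distance separates: Σwᵢ(|x−xᵢ|+|y−yᵢ|) = Σwᵢ|x−xᵢ| + Σwᵢ|y−yᵢ|, so x and y are optimised independently as 1-D weighted medians.
Total weight W = 220; half = 110.
x-coordinate, sorted with cumulative weight:
  x=0 (R, w=60) cum 60
  x=5 (S, w=70) cum 130  ← median
  x=6 (Q, w=80) cum 210
  x=10 (P, w=10) cum 220
⇒ x* = 5
y-coordinate, sorted with cumulative weight:
  y=2 (S, w=70) cum 70
  y=5 (P, w=10) cum 80
  y=6 (Q, w=80) cum 160  ← median
  y=10 (R, w=60) cum 220
⇒ y* = 6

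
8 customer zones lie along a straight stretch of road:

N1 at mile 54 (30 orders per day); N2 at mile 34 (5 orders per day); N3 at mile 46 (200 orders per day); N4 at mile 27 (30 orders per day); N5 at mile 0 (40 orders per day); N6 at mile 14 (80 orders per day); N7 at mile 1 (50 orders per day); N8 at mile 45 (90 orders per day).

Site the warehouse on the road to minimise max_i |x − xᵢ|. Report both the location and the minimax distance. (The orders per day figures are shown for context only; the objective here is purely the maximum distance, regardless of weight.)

The 1-center on a line is the midpoint of the two extreme points: leftmost at 0, rightmost at 54.
Optimal location = (0 + 54)/2 = 27; maximum distance = (54 − 0)/2 = 27.

location 27, max distance 27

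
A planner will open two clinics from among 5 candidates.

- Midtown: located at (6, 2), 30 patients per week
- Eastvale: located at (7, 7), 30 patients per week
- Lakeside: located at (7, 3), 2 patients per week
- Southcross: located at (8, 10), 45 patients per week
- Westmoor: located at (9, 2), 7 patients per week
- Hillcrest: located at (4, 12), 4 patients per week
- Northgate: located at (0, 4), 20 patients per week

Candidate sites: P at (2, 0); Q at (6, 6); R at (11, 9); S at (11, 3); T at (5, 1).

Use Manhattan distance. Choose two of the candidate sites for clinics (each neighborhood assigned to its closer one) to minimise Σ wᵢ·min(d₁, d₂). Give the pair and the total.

{Q, R}, total 609

Evaluate every pair (each demand assigned to the nearer of the two):
  {Q, R}: total = 609
  {Q, T}: total = 625
  {P, Q}: total = 659
  {R, T}: total = 663
  {Q, S}: total = 671
  {P, R}: total = 779
  {R, S}: total = 849
  {S, T}: total = 987
  {P, T}: total = 1051
  {P, S}: total = 1075
Best pair: {Q, R} with total 609.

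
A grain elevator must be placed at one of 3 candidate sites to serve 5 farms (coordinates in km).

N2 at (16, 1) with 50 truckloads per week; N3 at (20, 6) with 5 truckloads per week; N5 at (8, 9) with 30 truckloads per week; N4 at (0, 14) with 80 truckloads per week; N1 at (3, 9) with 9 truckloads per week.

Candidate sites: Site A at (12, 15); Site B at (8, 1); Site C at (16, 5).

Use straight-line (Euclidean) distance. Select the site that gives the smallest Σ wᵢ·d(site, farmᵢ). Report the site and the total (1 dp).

Site B, total 2011.1 km

Total weighted distance at each candidate:
  Site A (12, 15): total = 2065.2
  Site B (8, 1): total = 2011.1
  Site C (16, 5): total = 2080.0
Minimum is at Site B with total 2011.1 km.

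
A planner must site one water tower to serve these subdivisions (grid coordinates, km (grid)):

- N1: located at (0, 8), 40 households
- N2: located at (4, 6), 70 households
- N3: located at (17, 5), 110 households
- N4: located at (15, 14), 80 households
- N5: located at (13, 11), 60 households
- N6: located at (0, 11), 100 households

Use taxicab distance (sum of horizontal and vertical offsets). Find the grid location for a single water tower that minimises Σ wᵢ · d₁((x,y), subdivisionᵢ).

Manhattan distance separates: Σwᵢ(|x−xᵢ|+|y−yᵢ|) = Σwᵢ|x−xᵢ| + Σwᵢ|y−yᵢ|, so x and y are optimised independently as 1-D weighted medians.
Total weight W = 460; half = 230.
x-coordinate, sorted with cumulative weight:
  x=0 (N1, w=40) cum 40
  x=0 (N6, w=100) cum 140
  x=4 (N2, w=70) cum 210
  x=13 (N5, w=60) cum 270  ← median
  x=15 (N4, w=80) cum 350
  x=17 (N3, w=110) cum 460
⇒ x* = 13
y-coordinate, sorted with cumulative weight:
  y=5 (N3, w=110) cum 110
  y=6 (N2, w=70) cum 180
  y=8 (N1, w=40) cum 220
  y=11 (N5, w=60) cum 280  ← median
  y=11 (N6, w=100) cum 380
  y=14 (N4, w=80) cum 460
⇒ y* = 11

(13, 11)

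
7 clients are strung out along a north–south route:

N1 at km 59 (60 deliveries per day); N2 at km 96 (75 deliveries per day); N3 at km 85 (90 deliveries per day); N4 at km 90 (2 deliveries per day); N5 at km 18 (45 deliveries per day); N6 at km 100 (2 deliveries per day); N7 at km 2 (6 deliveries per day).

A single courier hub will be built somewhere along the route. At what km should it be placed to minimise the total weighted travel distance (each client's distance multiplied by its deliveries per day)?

For a sum of weighted absolute distances on a line, the optimum is the weighted median (not the mean). Total weight W = 280; half-weight = 140.
Sort by position and accumulate weight:
  km 2 (N7, w=6) → cum 6
  km 18 (N5, w=45) → cum 51
  km 59 (N1, w=60) → cum 111
  km 85 (N3, w=90) → cum 201  ≥ 140 → median here
  km 90 (N4, w=2) → cum 203
  km 96 (N2, w=75) → cum 278
  km 100 (N6, w=2) → cum 280
Optimal location: km 85.

x = 85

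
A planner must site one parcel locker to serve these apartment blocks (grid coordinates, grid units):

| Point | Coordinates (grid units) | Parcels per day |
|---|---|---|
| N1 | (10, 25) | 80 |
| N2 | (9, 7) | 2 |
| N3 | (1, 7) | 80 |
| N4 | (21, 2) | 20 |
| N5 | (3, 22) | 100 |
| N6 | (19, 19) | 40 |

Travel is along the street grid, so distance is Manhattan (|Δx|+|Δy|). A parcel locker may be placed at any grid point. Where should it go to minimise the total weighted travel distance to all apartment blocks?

Manhattan distance separates: Σwᵢ(|x−xᵢ|+|y−yᵢ|) = Σwᵢ|x−xᵢ| + Σwᵢ|y−yᵢ|, so x and y are optimised independently as 1-D weighted medians.
Total weight W = 322; half = 161.
x-coordinate, sorted with cumulative weight:
  x=1 (N3, w=80) cum 80
  x=3 (N5, w=100) cum 180  ← median
  x=9 (N2, w=2) cum 182
  x=10 (N1, w=80) cum 262
  x=19 (N6, w=40) cum 302
  x=21 (N4, w=20) cum 322
⇒ x* = 3
y-coordinate, sorted with cumulative weight:
  y=2 (N4, w=20) cum 20
  y=7 (N2, w=2) cum 22
  y=7 (N3, w=80) cum 102
  y=19 (N6, w=40) cum 142
  y=22 (N5, w=100) cum 242  ← median
  y=25 (N1, w=80) cum 322
⇒ y* = 22

(3, 22)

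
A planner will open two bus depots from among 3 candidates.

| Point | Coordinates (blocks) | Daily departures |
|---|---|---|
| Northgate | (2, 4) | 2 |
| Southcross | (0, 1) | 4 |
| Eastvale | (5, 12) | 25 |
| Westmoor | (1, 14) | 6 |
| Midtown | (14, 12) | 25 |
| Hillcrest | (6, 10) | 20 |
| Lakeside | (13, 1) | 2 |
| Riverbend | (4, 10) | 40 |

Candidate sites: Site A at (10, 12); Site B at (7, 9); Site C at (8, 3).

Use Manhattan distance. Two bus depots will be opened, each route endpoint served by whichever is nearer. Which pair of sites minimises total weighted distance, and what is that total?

Evaluate every pair (each demand assigned to the nearer of the two):
  {Site A, Site B}: total = 599
  {Site B, Site C}: total = 709
  {Site A, Site C}: total = 799
Best pair: {Site A, Site B} with total 599.

{Site A, Site B}, total 599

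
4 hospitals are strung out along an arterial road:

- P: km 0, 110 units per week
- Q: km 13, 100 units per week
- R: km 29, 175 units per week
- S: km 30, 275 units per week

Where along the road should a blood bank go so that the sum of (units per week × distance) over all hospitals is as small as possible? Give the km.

x = 29

For a sum of weighted absolute distances on a line, the optimum is the weighted median (not the mean). Total weight W = 660; half-weight = 330.
Sort by position and accumulate weight:
  km 0 (P, w=110) → cum 110
  km 13 (Q, w=100) → cum 210
  km 29 (R, w=175) → cum 385  ≥ 330 → median here
  km 30 (S, w=275) → cum 660
Optimal location: km 29.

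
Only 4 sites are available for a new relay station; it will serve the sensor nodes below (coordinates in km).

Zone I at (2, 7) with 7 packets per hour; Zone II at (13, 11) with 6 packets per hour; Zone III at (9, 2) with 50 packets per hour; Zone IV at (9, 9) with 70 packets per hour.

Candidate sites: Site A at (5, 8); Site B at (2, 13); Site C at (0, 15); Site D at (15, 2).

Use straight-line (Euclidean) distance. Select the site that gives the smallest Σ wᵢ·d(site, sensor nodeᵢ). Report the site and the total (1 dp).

Total weighted distance at each candidate:
  Site A (5, 8): total = 722.6
  Site B (2, 13): total = 1325.4
  Site C (0, 15): total = 1687.1
  Site D (15, 2): total = 1098.2
Minimum is at Site A with total 722.6 km.

Site A, total 722.6 km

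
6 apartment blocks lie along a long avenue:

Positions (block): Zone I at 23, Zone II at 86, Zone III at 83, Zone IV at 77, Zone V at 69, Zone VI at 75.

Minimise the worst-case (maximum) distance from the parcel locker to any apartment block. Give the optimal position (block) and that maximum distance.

The 1-center on a line is the midpoint of the two extreme points: leftmost at 23, rightmost at 86.
Optimal location = (23 + 86)/2 = 54.5; maximum distance = (86 − 23)/2 = 31.5.

location 54.5, max distance 31.5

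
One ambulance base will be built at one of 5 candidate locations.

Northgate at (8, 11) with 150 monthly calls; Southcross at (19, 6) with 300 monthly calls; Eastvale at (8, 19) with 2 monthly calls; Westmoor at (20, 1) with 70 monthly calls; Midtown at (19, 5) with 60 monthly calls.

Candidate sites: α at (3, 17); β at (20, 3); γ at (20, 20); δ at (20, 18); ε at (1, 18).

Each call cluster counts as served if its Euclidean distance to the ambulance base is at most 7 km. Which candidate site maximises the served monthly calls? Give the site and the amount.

Coverage radius r = 7 km; a point is covered iff (Δx)²+(Δy)² ≤ 7² = 49.
  α (3, 17): covers {Eastvale} → 2
  β (20, 3): covers {Southcross, Westmoor, Midtown} → 430
  γ (20, 20): covers {none} → 0
  δ (20, 18): covers {none} → 0
  ε (1, 18): covers {none} → 0
Maximum coverage at β: 430 monthly calls.

β, covering 430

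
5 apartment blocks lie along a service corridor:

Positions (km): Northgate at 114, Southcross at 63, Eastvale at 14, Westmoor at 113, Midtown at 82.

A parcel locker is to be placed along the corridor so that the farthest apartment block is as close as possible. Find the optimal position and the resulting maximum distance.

location 64, max distance 50

The 1-center on a line is the midpoint of the two extreme points: leftmost at 14, rightmost at 114.
Optimal location = (14 + 114)/2 = 64; maximum distance = (114 − 14)/2 = 50.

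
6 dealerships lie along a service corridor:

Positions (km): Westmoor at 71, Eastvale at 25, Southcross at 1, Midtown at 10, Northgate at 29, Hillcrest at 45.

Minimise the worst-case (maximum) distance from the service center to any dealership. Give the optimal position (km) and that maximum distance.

location 36, max distance 35

The 1-center on a line is the midpoint of the two extreme points: leftmost at 1, rightmost at 71.
Optimal location = (1 + 71)/2 = 36; maximum distance = (71 − 1)/2 = 35.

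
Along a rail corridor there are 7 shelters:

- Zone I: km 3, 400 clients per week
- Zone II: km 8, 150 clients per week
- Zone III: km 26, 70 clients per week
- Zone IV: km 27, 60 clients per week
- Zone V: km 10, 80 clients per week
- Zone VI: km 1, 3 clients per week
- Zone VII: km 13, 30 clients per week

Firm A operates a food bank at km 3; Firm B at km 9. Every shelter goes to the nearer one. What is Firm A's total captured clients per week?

The indifferent point is the midpoint (3+9)/2 = 6; shelters left of it (closer to Firm A at 3) go to Firm A, those right go to Firm B.
  Zone VI at 1 (w=3) → Firm A
  Zone I at 3 (w=400) → Firm A
  Zone II at 8 (w=150) → Firm B
  Zone V at 10 (w=80) → Firm B
  Zone VII at 13 (w=30) → Firm B
  Zone III at 26 (w=70) → Firm B
  Zone IV at 27 (w=60) → Firm B
Firm A captures 403; Firm B captures 390.

403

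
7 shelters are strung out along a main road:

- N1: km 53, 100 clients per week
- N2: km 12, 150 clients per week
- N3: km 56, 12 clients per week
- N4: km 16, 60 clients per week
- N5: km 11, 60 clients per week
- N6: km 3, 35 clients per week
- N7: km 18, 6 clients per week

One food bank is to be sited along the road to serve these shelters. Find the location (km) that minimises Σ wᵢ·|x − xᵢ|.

x = 12

For a sum of weighted absolute distances on a line, the optimum is the weighted median (not the mean). Total weight W = 423; half-weight = 211.5.
Sort by position and accumulate weight:
  km 3 (N6, w=35) → cum 35
  km 11 (N5, w=60) → cum 95
  km 12 (N2, w=150) → cum 245  ≥ 211.5 → median here
  km 16 (N4, w=60) → cum 305
  km 18 (N7, w=6) → cum 311
  km 53 (N1, w=100) → cum 411
  km 56 (N3, w=12) → cum 423
Optimal location: km 12.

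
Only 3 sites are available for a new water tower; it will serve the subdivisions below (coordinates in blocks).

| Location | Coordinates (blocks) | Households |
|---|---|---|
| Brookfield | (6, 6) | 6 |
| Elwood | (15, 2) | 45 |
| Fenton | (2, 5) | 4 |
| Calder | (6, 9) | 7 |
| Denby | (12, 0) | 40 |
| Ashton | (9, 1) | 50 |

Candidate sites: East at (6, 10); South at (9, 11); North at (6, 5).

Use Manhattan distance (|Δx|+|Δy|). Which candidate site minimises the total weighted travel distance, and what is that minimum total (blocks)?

Total weighted distance at each candidate:
  East (6, 10): total = 2072
  South (9, 11): total = 1870
  North (6, 5): total = 1380
Minimum is at North with total 1380 blocks.

North, total 1380 blocks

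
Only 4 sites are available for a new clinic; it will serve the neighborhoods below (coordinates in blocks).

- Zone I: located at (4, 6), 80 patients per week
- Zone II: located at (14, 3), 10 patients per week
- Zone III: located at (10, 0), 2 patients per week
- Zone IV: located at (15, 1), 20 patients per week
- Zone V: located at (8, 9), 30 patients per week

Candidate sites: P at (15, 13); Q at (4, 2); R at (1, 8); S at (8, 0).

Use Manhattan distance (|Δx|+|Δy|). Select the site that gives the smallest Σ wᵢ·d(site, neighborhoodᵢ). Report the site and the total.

Q, total 1016 blocks

Total weighted distance at each candidate:
  P (15, 13): total = 2156
  Q (4, 2): total = 1016
  R (1, 8): total = 1274
  S (8, 0): total = 1324
Minimum is at Q with total 1016 blocks.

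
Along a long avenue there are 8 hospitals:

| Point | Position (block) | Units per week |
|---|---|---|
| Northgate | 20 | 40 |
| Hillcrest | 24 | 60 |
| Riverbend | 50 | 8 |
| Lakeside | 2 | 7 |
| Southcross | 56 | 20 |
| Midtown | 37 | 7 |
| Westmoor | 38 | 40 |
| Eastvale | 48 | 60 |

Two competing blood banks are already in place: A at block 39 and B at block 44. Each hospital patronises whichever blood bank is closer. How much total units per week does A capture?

154

The indifferent point is the midpoint (39+44)/2 = 41.5; hospitals left of it (closer to A at 39) go to A, those right go to B.
  Lakeside at 2 (w=7) → A
  Northgate at 20 (w=40) → A
  Hillcrest at 24 (w=60) → A
  Midtown at 37 (w=7) → A
  Westmoor at 38 (w=40) → A
  Eastvale at 48 (w=60) → B
  Riverbend at 50 (w=8) → B
  Southcross at 56 (w=20) → B
A captures 154; B captures 88.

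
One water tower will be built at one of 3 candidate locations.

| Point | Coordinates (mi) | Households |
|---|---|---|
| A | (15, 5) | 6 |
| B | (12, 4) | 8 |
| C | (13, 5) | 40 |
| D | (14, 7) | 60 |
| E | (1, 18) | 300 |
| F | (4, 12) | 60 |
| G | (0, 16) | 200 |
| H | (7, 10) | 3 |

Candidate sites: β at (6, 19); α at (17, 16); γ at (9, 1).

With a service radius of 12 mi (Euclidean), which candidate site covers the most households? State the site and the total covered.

β, covering 563

Coverage radius r = 12 mi; a point is covered iff (Δx)²+(Δy)² ≤ 12² = 144.
  β (6, 19): covers {E, F, G, H} → 563
  α (17, 16): covers {A, C, D, H} → 109
  γ (9, 1): covers {A, B, C, D, H} → 117
Maximum coverage at β: 563 households.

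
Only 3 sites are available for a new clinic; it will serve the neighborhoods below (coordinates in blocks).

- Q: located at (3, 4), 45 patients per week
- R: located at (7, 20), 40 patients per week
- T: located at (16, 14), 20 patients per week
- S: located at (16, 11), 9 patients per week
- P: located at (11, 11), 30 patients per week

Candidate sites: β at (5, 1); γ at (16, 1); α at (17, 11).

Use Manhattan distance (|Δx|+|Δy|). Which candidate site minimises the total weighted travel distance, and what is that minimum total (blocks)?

Total weighted distance at each candidate:
  β (5, 1): total = 2214
  γ (16, 1): total = 2640
  α (17, 11): total = 1974
Minimum is at α with total 1974 blocks.

α, total 1974 blocks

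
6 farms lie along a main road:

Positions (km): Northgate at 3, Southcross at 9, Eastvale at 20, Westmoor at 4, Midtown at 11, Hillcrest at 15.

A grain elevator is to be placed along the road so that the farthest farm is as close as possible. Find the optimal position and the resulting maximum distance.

The 1-center on a line is the midpoint of the two extreme points: leftmost at 3, rightmost at 20.
Optimal location = (3 + 20)/2 = 11.5; maximum distance = (20 − 3)/2 = 8.5.

location 11.5, max distance 8.5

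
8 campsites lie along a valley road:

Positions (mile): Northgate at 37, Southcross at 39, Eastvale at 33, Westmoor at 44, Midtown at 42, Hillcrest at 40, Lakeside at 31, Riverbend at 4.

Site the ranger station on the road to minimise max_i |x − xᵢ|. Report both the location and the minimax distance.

The 1-center on a line is the midpoint of the two extreme points: leftmost at 4, rightmost at 44.
Optimal location = (4 + 44)/2 = 24; maximum distance = (44 − 4)/2 = 20.

location 24, max distance 20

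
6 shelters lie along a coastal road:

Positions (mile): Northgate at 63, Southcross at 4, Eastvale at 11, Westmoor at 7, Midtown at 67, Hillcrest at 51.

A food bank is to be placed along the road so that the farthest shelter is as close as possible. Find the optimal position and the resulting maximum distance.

The 1-center on a line is the midpoint of the two extreme points: leftmost at 4, rightmost at 67.
Optimal location = (4 + 67)/2 = 35.5; maximum distance = (67 − 4)/2 = 31.5.

location 35.5, max distance 31.5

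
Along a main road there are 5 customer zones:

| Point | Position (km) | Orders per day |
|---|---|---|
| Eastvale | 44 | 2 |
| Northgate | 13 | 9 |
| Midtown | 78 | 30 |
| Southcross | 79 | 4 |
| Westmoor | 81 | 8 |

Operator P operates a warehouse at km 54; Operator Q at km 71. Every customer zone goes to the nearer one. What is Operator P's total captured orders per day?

The indifferent point is the midpoint (54+71)/2 = 62.5; customer zones left of it (closer to Operator P at 54) go to Operator P, those right go to Operator Q.
  Northgate at 13 (w=9) → Operator P
  Eastvale at 44 (w=2) → Operator P
  Midtown at 78 (w=30) → Operator Q
  Southcross at 79 (w=4) → Operator Q
  Westmoor at 81 (w=8) → Operator Q
Operator P captures 11; Operator Q captures 42.

11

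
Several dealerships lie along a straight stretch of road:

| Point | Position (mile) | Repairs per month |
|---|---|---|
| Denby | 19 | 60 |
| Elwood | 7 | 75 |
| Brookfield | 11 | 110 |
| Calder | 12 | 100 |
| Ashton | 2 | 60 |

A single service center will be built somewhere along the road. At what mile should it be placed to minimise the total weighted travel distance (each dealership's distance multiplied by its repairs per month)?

x = 11

For a sum of weighted absolute distances on a line, the optimum is the weighted median (not the mean). Total weight W = 405; half-weight = 202.5.
Sort by position and accumulate weight:
  mile 2 (Ashton, w=60) → cum 60
  mile 7 (Elwood, w=75) → cum 135
  mile 11 (Brookfield, w=110) → cum 245  ≥ 202.5 → median here
  mile 12 (Calder, w=100) → cum 345
  mile 19 (Denby, w=60) → cum 405
Optimal location: mile 11.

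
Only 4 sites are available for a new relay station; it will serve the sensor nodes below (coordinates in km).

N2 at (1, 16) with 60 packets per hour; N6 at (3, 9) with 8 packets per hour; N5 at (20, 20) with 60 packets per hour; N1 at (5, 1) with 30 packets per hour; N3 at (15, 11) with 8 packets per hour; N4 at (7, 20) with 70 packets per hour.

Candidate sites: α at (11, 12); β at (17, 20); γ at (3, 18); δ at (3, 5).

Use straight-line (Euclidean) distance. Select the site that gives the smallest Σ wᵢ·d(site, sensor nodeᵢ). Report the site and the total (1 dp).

Total weighted distance at each candidate:
  α (11, 12): total = 2472.1
  β (17, 20): total = 2759.9
  γ (3, 18): total = 2206.4
  δ (3, 5): total = 3391.3
Minimum is at γ with total 2206.4 km.

γ, total 2206.4 km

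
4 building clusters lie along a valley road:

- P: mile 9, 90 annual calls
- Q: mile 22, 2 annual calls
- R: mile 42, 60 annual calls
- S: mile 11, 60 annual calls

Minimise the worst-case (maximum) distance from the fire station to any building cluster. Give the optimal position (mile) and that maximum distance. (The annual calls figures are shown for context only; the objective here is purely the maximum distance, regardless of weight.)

location 25.5, max distance 16.5

The 1-center on a line is the midpoint of the two extreme points: leftmost at 9, rightmost at 42.
Optimal location = (9 + 42)/2 = 25.5; maximum distance = (42 − 9)/2 = 16.5.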